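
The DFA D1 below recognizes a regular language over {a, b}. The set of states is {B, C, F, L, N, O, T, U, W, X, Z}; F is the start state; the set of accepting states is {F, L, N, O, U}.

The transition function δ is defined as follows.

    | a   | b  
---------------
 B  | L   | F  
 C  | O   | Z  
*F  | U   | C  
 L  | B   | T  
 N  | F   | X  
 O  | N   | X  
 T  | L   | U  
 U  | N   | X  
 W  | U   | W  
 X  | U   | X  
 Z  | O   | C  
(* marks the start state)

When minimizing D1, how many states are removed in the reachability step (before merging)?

4

BFS from F reaches {C, F, N, O, U, X, Z}; the 4 state(s) B, L, T, W are never visited.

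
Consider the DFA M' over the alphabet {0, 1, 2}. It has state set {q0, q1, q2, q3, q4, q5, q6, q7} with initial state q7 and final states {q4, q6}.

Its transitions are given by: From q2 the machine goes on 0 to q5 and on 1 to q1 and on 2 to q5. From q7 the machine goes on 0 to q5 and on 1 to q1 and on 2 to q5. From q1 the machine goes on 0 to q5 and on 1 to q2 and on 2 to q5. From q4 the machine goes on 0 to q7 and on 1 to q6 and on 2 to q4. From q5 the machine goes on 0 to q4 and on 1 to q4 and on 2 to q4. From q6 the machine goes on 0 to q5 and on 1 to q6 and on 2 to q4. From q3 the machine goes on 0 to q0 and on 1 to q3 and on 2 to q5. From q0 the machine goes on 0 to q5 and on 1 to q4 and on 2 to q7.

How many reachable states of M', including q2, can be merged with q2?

3

First remove the unreachable states {q0,q3}; 6 states remain.
Start with accepting vs non-accepting: {q4,q6} | {q1,q2,q5,q7}.
On input 0, block {q1,q2,q5,q7} splits into {q1,q2,q7} and {q5}.
On input 0, block {q4,q6} splits into {q4} and {q6}.
Stable partition: {q4} | {q1,q2,q7} | {q5} | {q6} — 4 equivalence classes.
State q2 belongs to the block {q1,q2,q7}, which has 3 states.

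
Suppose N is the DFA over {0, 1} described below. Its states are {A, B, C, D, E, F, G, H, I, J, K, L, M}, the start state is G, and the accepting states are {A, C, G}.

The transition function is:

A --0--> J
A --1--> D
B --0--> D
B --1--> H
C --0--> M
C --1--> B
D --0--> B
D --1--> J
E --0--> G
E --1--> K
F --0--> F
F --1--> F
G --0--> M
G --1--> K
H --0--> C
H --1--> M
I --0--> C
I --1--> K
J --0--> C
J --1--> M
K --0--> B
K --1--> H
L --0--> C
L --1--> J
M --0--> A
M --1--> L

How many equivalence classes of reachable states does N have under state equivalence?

First remove the unreachable states {E,F,I}; 10 states remain.
P0 = {A,C,G} | {B,D,H,J,K,L,M}.
On input 0, block {B,D,H,J,K,L,M} splits into {H,J,L,M} and {B,D,K}.
No further refinement is possible. Final partition (3 blocks): {A,C,G} | {H,J,L,M} | {B,D,K}.

3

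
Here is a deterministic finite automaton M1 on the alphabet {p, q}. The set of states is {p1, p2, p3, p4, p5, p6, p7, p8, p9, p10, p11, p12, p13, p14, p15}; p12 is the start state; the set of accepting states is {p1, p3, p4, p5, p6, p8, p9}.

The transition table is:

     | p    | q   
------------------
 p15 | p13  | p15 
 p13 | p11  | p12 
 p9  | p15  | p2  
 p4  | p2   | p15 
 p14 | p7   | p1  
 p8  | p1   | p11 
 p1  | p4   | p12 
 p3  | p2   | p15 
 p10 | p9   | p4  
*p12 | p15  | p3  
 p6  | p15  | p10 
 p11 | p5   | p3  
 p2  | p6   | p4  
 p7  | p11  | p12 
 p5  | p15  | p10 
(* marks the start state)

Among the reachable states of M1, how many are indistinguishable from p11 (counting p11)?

First remove the unreachable states {p1,p7,p8,p14}; 11 states remain.
Initial partition by acceptance: {p3,p4,p5,p6,p9} | {p2,p10,p11,p12,p13,p15}.
On input p, block {p2,p10,p11,p12,p13,p15} splits into {p2,p10,p11} and {p12,p13,p15}.
Refine {p3,p4,p5,p6,p9} on symbol p: members go to different blocks, giving {p5,p6,p9} and {p3,p4}.
Refine {p12,p13,p15} on symbol p: members go to different blocks, giving {p12,p15} and {p13}.
On input p, block {p12,p15} splits into {p12} and {p15}.
Stable partition: {p5,p6,p9} | {p2,p10,p11} | {p12} | {p3,p4} | {p13} | {p15} — 6 equivalence classes.
State p11 belongs to the block {p2,p10,p11}, which has 3 states.

3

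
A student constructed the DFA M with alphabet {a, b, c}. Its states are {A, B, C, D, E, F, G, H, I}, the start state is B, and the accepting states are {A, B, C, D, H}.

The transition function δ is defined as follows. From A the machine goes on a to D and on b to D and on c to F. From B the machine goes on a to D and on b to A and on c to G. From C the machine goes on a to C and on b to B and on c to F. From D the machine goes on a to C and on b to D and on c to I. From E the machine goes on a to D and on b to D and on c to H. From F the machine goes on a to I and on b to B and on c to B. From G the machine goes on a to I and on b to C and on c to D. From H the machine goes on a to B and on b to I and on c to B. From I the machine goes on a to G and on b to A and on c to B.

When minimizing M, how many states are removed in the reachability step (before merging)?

2

No path from B leads to E, H; the other 7 states are all reachable.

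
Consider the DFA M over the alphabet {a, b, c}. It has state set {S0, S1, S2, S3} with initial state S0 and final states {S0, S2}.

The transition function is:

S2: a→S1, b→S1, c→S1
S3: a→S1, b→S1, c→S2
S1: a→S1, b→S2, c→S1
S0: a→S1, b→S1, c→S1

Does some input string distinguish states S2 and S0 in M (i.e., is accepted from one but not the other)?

No

States {S3} cannot be reached from the start state, so discard them.
Initial partition by acceptance: {S0,S2} | {S1}.
No further refinement is possible. Final partition (2 blocks): {S0,S2} | {S1}.
S2 and S0 lie in the same block of the stable partition, so they are equivalent — no string distinguishes them.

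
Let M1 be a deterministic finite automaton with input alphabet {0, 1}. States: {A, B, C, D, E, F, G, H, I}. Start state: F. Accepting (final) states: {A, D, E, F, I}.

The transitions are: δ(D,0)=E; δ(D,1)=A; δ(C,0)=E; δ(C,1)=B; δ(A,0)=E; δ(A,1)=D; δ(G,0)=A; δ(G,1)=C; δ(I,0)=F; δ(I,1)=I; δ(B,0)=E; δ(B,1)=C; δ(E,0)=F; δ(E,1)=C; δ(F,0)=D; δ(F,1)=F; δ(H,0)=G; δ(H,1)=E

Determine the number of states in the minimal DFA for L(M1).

4

First remove the unreachable states {G,H,I}; 6 states remain.
P0 = {A,D,E,F} | {B,C}.
Refine {A,D,E,F} on symbol 1: members go to different blocks, giving {A,D,F} and {E}.
On input 0, block {A,D,F} splits into {A,D} and {F}.
Stable partition: {A,D} | {B,C} | {E} | {F} — 4 equivalence classes.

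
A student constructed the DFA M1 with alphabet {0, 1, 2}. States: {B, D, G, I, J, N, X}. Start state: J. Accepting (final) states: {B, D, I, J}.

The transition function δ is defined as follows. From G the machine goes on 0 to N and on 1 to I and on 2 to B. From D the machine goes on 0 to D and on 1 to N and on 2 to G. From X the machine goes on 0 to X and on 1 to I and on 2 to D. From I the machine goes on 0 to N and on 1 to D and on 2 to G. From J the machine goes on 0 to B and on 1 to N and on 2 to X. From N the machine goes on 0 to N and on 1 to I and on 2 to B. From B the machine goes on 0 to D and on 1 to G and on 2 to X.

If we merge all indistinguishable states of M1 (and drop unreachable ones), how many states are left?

Initial partition by acceptance: {B,D,I,J} | {G,N,X}.
Split {B,D,I,J} by δ(·,0) → {B,D,J} and {I}.
No further refinement is possible. Final partition (3 blocks): {B,D,J} | {G,N,X} | {I}.

3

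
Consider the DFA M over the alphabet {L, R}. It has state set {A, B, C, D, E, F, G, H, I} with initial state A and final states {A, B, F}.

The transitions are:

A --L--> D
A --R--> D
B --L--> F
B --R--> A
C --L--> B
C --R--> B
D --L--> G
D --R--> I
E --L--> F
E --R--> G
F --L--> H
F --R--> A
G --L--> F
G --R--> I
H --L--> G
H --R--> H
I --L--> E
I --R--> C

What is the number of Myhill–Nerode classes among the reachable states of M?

Every state is reachable, so we keep all 9.
Start with accepting vs non-accepting: {A,B,F} | {C,D,E,G,H,I}.
On input L, block {A,B,F} splits into {A,F} and {B}.
On input R, block {A,F} splits into {A} and {F}.
Refine {C,D,E,G,H,I} on symbol L: members go to different blocks, giving {D,H,I} and {E,G} and {C}.
On input R, block {D,H,I} splits into {D,H} and {I}.
Split {D,H} by δ(·,R) → {D} and {H}.
Split {E,G} by δ(·,R) → {E} and {G}.
The partition is now stable with 9 blocks: {A} | {D} | {B} | {F} | {E} | {C} | {I} | {H} | {G}.

9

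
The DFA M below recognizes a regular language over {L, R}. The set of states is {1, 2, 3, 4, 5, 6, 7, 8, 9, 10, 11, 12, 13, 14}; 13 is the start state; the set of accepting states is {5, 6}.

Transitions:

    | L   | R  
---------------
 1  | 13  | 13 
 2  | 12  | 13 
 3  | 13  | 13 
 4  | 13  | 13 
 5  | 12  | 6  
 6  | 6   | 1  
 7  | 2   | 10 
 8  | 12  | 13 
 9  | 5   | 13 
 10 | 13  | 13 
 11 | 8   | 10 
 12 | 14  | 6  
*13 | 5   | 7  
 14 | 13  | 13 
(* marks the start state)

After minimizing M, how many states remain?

First remove the unreachable states {3,4,8,9,11}; 9 states remain.
P0 = {5,6} | {1,2,7,10,12,13,14}.
Split {5,6} by δ(·,L) → {5} and {6}.
On input L, block {1,2,7,10,12,13,14} splits into {1,2,7,10,12,14} and {13}.
Split {1,2,7,10,12,14} by δ(·,L) → {1,10,14} and {2,7,12}.
Split {2,7,12} by δ(·,L) → {2,7} and {12}.
On input L, block {2,7} splits into {2} and {7}.
The partition is now stable with 7 blocks: {5} | {1,10,14} | {6} | {13} | {2} | {12} | {7}.

7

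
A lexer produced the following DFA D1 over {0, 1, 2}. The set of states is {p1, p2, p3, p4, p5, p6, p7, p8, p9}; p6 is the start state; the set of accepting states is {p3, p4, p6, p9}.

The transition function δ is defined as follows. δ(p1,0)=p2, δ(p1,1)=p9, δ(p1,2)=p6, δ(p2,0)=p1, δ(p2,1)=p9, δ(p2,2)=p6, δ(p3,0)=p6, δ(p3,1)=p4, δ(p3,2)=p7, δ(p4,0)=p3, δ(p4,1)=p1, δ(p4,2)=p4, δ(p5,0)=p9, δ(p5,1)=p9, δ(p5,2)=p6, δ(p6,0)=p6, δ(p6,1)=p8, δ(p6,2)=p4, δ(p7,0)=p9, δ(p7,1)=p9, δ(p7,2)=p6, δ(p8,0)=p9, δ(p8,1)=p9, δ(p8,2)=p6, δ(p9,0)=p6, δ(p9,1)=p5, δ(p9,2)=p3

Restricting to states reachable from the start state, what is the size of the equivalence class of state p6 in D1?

Every state is reachable, so we keep all 9.
P0 = {p3,p4,p6,p9} | {p1,p2,p5,p7,p8}.
Refine {p3,p4,p6,p9} on symbol 1: members go to different blocks, giving {p4,p6,p9} and {p3}.
On input 0, block {p4,p6,p9} splits into {p6,p9} and {p4}.
Split {p6,p9} by δ(·,2) → {p6} and {p9}.
On input 0, block {p1,p2,p5,p7,p8} splits into {p5,p7,p8} and {p1,p2}.
No further refinement is possible. Final partition (6 blocks): {p6} | {p5,p7,p8} | {p3} | {p4} | {p9} | {p1,p2}.
State p6 belongs to the block {p6}, which has 1 states.

1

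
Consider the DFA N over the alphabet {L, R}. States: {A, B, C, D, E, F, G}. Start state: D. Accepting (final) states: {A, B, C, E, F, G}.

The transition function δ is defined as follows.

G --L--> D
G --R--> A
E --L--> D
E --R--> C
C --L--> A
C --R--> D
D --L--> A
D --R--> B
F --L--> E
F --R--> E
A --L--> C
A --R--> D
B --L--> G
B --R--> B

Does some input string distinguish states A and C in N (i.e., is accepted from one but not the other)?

First remove the unreachable states {E,F}; 5 states remain.
Start with accepting vs non-accepting: {A,B,C,G} | {D}.
On input L, block {A,B,C,G} splits into {A,B,C} and {G}.
On input L, block {A,B,C} splits into {A,C} and {B}.
No further refinement is possible. Final partition (4 blocks): {A,C} | {D} | {G} | {B}.
A and C lie in the same block of the stable partition, so they are equivalent — no string distinguishes them.

No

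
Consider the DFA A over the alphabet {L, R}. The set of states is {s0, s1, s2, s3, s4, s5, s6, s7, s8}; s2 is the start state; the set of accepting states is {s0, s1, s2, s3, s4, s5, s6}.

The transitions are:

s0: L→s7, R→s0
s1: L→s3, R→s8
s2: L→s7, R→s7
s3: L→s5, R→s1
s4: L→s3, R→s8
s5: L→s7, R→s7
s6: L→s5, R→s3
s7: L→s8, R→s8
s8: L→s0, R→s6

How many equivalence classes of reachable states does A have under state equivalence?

7

First remove the unreachable states {s4}; 8 states remain.
Initial partition by acceptance: {s0,s1,s2,s3,s5,s6} | {s7,s8}.
Split {s0,s1,s2,s3,s5,s6} by δ(·,L) → {s0,s2,s5} and {s1,s3,s6}.
Split {s0,s2,s5} by δ(·,R) → {s2,s5} and {s0}.
On input L, block {s7,s8} splits into {s7} and {s8}.
On input L, block {s1,s3,s6} splits into {s3,s6} and {s1}.
Refine {s3,s6} on symbol R: members go to different blocks, giving {s3} and {s6}.
No further refinement is possible. Final partition (7 blocks): {s2,s5} | {s7} | {s3} | {s0} | {s8} | {s1} | {s6}.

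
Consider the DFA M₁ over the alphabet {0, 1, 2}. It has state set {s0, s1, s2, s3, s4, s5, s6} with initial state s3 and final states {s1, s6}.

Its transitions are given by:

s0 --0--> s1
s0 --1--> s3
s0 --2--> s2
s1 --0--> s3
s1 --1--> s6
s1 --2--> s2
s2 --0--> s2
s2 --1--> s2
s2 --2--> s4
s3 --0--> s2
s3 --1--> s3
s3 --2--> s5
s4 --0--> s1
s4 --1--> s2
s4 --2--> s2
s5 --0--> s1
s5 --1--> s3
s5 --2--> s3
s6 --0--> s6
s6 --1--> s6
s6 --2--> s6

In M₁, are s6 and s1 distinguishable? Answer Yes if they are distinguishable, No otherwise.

States {s0} cannot be reached from the start state, so discard them.
P0 = {s1,s6} | {s2,s3,s4,s5}.
Split {s1,s6} by δ(·,0) → {s1} and {s6}.
On input 0, block {s2,s3,s4,s5} splits into {s2,s3} and {s4,s5}.
Stable partition: {s1} | {s2,s3} | {s6} | {s4,s5} — 4 equivalence classes.
s6 and s1 end up in different blocks, so they are distinguishable. For instance, the string '0' is accepted from only s6.

Yes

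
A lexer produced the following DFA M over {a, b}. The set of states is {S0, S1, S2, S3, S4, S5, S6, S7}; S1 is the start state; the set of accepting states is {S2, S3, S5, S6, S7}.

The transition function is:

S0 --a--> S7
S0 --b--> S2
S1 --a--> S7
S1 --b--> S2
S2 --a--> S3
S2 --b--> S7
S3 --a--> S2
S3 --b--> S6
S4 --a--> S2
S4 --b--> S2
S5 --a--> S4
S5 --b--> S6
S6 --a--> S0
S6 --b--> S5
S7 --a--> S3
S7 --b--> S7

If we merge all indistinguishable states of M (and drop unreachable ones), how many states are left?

4

Start with accepting vs non-accepting: {S2,S3,S5,S6,S7} | {S0,S1,S4}.
Split {S2,S3,S5,S6,S7} by δ(·,a) → {S2,S3,S7} and {S5,S6}.
Refine {S2,S3,S7} on symbol b: members go to different blocks, giving {S2,S7} and {S3}.
No further refinement is possible. Final partition (4 blocks): {S2,S7} | {S0,S1,S4} | {S5,S6} | {S3}.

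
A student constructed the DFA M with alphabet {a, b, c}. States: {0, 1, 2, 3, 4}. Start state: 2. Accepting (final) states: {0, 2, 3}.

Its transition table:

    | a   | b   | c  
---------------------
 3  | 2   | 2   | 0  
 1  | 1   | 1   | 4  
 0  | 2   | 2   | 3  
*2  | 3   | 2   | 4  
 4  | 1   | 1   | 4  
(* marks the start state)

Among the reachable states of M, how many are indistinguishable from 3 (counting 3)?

Initial partition by acceptance: {0,2,3} | {1,4}.
Split {0,2,3} by δ(·,c) → {0,3} and {2}.
No further refinement is possible. Final partition (3 blocks): {0,3} | {1,4} | {2}.
The equivalence class containing 3 is {0,3}, of size 2.

2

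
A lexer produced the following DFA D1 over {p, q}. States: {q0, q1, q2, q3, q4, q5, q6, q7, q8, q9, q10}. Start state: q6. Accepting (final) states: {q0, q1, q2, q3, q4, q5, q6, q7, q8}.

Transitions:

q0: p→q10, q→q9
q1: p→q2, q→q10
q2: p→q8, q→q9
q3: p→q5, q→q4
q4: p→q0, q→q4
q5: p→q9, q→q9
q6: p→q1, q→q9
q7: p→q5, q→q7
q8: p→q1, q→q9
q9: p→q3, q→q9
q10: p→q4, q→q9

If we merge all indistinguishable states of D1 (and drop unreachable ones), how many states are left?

4

Reachable states from the start: {q0,q1,q2,q3,q4,q5,q6,q8,q9,q10}. Unreachable: {q7} — drop them.
P0 = {q0,q1,q2,q3,q4,q5,q6,q8} | {q9,q10}.
Split {q0,q1,q2,q3,q4,q5,q6,q8} by δ(·,p) → {q1,q2,q3,q4,q6,q8} and {q0,q5}.
Split {q1,q2,q3,q4,q6,q8} by δ(·,p) → {q1,q2,q6,q8} and {q3,q4}.
No further refinement is possible. Final partition (4 blocks): {q1,q2,q6,q8} | {q9,q10} | {q0,q5} | {q3,q4}.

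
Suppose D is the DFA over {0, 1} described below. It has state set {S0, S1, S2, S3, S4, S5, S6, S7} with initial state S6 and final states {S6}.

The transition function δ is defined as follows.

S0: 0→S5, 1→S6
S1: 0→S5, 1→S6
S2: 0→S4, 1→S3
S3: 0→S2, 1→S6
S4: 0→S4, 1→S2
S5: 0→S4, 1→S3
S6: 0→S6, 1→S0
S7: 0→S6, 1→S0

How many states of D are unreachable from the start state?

2

BFS from S6 reaches {S0, S2, S3, S4, S5, S6}; the 2 state(s) S1, S7 are never visited.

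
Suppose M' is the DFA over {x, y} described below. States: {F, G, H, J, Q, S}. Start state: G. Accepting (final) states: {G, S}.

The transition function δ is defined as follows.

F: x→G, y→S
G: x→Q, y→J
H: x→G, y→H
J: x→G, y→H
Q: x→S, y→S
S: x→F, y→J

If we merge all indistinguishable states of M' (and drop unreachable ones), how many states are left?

3

P0 = {G,S} | {F,H,J,Q}.
Refine {F,H,J,Q} on symbol y: members go to different blocks, giving {H,J} and {F,Q}.
No further refinement is possible. Final partition (3 blocks): {G,S} | {H,J} | {F,Q}.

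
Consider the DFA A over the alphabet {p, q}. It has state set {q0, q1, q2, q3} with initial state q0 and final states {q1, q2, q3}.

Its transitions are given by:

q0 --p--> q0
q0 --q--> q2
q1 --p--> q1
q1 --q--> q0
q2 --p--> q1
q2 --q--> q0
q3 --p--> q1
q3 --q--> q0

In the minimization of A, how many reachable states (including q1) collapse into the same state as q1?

First remove the unreachable states {q3}; 3 states remain.
Initial partition by acceptance: {q1,q2} | {q0}.
No further refinement is possible. Final partition (2 blocks): {q1,q2} | {q0}.
State q1 belongs to the block {q1,q2}, which has 2 states.

2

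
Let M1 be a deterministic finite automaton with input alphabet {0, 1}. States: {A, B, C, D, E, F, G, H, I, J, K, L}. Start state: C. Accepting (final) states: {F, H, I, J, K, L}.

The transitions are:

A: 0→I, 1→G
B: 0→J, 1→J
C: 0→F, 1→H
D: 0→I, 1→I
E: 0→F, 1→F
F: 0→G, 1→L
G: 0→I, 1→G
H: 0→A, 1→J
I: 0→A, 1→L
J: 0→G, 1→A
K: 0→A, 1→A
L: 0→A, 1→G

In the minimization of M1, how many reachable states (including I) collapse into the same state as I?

3

First remove the unreachable states {B,D,E,K}; 8 states remain.
Start with accepting vs non-accepting: {F,H,I,J,L} | {A,C,G}.
Split {F,H,I,J,L} by δ(·,1) → {F,H,I} and {J,L}.
Refine {A,C,G} on symbol 1: members go to different blocks, giving {A,G} and {C}.
Stable partition: {F,H,I} | {A,G} | {J,L} | {C} — 4 equivalence classes.
State I belongs to the block {F,H,I}, which has 3 states.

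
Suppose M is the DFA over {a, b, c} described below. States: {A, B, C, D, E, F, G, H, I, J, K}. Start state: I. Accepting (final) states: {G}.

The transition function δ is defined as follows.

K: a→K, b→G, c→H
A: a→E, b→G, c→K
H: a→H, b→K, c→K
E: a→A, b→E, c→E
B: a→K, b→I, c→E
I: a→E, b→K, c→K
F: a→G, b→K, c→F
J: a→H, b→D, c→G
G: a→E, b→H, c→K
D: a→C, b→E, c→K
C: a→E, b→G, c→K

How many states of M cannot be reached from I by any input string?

BFS from I reaches {A, E, G, H, I, K}; the 5 state(s) B, C, D, F, J are never visited.

5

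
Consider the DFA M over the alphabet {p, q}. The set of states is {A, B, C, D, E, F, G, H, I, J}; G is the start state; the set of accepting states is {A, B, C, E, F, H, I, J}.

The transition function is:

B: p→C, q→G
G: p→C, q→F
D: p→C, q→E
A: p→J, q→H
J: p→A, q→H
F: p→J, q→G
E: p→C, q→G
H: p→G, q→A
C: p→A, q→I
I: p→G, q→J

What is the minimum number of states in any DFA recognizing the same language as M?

Reachable states from the start: {A,C,F,G,H,I,J}. Unreachable: {B,D,E} — drop them.
Initial partition by acceptance: {A,C,F,H,I,J} | {G}.
Split {A,C,F,H,I,J} by δ(·,p) → {A,C,F,J} and {H,I}.
Refine {A,C,F,J} on symbol q: members go to different blocks, giving {A,C,J} and {F}.
Stable partition: {A,C,J} | {G} | {H,I} | {F} — 4 equivalence classes.

4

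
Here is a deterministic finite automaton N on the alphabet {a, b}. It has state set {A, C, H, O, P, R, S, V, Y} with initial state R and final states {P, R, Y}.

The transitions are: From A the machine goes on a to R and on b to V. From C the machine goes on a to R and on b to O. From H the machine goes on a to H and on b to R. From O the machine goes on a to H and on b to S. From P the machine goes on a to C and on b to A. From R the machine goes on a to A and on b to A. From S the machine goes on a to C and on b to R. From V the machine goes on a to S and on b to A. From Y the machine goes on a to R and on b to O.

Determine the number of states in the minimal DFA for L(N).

7

First remove the unreachable states {P,Y}; 7 states remain.
Initial partition by acceptance: {R} | {A,C,H,O,S,V}.
Refine {A,C,H,O,S,V} on symbol a: members go to different blocks, giving {H,O,S,V} and {A,C}.
On input a, block {H,O,S,V} splits into {H,O,V} and {S}.
Split {H,O,V} by δ(·,a) → {H,O} and {V}.
Split {H,O} by δ(·,b) → {H} and {O}.
On input b, block {A,C} splits into {A} and {C}.
Stable partition: {R} | {H} | {A} | {S} | {V} | {O} | {C} — 7 equivalence classes.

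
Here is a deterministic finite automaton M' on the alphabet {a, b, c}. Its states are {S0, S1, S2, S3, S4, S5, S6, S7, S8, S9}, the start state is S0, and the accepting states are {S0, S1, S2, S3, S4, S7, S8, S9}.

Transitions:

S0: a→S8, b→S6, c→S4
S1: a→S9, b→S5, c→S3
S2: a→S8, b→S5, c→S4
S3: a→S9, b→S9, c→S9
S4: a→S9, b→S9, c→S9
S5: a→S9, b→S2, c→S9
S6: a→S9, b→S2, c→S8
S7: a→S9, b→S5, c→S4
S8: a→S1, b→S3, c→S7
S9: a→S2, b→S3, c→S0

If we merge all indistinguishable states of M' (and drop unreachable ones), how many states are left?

4

All states are reachable from the start state.
Start with accepting vs non-accepting: {S0,S1,S2,S3,S4,S7,S8,S9} | {S5,S6}.
On input b, block {S0,S1,S2,S3,S4,S7,S8,S9} splits into {S0,S1,S2,S7} and {S3,S4,S8,S9}.
On input a, block {S3,S4,S8,S9} splits into {S3,S4} and {S8,S9}.
No further refinement is possible. Final partition (4 blocks): {S0,S1,S2,S7} | {S5,S6} | {S3,S4} | {S8,S9}.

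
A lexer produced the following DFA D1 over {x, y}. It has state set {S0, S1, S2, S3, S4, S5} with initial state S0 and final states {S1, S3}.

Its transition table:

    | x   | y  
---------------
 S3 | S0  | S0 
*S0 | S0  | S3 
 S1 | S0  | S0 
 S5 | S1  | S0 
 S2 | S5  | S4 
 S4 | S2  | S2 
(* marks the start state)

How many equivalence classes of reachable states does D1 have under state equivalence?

First remove the unreachable states {S1,S2,S4,S5}; 2 states remain.
P0 = {S3} | {S0}.
The partition is now stable with 2 blocks: {S3} | {S0}.

2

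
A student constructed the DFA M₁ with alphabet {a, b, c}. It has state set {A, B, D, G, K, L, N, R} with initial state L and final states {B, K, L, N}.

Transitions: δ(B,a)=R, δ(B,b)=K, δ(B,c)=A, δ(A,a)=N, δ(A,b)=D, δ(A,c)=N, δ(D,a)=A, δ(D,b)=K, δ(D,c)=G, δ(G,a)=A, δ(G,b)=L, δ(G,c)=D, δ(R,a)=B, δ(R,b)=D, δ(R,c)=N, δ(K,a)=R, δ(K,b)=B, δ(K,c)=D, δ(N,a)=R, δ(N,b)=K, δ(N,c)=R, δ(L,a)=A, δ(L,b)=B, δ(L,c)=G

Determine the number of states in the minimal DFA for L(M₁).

4

Every state is reachable, so we keep all 8.
P0 = {B,K,L,N} | {A,D,G,R}.
Refine {A,D,G,R} on symbol a: members go to different blocks, giving {D,G} and {A,R}.
Split {B,K,L,N} by δ(·,c) → {B,N} and {K,L}.
Stable partition: {B,N} | {D,G} | {A,R} | {K,L} — 4 equivalence classes.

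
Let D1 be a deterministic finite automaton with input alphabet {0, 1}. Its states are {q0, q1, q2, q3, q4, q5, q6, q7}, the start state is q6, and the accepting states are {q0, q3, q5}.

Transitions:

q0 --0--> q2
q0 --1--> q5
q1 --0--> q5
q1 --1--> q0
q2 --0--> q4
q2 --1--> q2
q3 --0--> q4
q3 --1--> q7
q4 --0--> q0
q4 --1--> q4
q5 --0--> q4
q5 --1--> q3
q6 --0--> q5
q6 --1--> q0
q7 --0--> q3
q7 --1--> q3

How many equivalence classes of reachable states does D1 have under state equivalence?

7

Reachable states from the start: {q0,q2,q3,q4,q5,q6,q7}. Unreachable: {q1} — drop them.
Start with accepting vs non-accepting: {q0,q3,q5} | {q2,q4,q6,q7}.
Refine {q0,q3,q5} on symbol 1: members go to different blocks, giving {q0,q5} and {q3}.
Split {q0,q5} by δ(·,1) → {q0} and {q5}.
Split {q2,q4,q6,q7} by δ(·,0) → {q2} and {q4} and {q6} and {q7}.
No further refinement is possible. Final partition (7 blocks): {q0} | {q2} | {q3} | {q5} | {q4} | {q6} | {q7}.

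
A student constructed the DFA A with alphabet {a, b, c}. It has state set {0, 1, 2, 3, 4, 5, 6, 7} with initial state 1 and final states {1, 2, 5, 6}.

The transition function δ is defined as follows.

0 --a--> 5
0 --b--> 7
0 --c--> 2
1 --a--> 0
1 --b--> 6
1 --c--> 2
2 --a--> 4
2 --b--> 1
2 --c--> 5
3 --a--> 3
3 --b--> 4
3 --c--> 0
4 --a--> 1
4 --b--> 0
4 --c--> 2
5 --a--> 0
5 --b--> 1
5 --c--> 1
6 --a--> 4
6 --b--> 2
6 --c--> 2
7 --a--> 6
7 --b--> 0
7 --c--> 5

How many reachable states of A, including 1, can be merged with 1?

4

Reachable states from the start: {0,1,2,4,5,6,7}. Unreachable: {3} — drop them.
P0 = {1,2,5,6} | {0,4,7}.
Stable partition: {1,2,5,6} | {0,4,7} — 2 equivalence classes.
State 1 belongs to the block {1,2,5,6}, which has 4 states.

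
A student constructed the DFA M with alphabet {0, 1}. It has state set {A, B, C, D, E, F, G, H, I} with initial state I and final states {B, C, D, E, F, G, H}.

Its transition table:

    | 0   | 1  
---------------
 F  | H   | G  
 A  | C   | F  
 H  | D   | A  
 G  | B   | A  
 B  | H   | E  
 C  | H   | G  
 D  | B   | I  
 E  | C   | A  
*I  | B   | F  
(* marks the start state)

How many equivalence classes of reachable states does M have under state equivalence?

All states are reachable from the start state.
Initial partition by acceptance: {B,C,D,E,F,G,H} | {A,I}.
Refine {B,C,D,E,F,G,H} on symbol 1: members go to different blocks, giving {D,E,G,H} and {B,C,F}.
Refine {D,E,G,H} on symbol 0: members go to different blocks, giving {D,E,G} and {H}.
No further refinement is possible. Final partition (4 blocks): {D,E,G} | {A,I} | {B,C,F} | {H}.

4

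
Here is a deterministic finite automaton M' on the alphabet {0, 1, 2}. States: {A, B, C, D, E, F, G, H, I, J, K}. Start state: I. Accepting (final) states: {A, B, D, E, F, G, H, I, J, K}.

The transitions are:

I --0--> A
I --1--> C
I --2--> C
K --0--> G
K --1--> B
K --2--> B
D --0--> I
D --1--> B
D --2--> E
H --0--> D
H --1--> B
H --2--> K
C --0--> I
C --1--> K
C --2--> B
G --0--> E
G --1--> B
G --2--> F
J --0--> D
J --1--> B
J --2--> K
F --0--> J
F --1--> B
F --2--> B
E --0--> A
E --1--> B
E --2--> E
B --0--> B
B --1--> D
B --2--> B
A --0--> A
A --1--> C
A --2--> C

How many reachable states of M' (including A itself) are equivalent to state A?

Reachable states from the start: {A,B,C,D,E,F,G,I,J,K}. Unreachable: {H} — drop them.
P0 = {A,B,D,E,F,G,I,J,K} | {C}.
Refine {A,B,D,E,F,G,I,J,K} on symbol 1: members go to different blocks, giving {B,D,E,F,G,J,K} and {A,I}.
Split {B,D,E,F,G,J,K} by δ(·,0) → {B,F,G,J,K} and {D,E}.
Refine {B,F,G,J,K} on symbol 0: members go to different blocks, giving {B,F,K} and {G,J}.
Refine {B,F,K} on symbol 0: members go to different blocks, giving {F,K} and {B}.
No further refinement is possible. Final partition (6 blocks): {F,K} | {C} | {A,I} | {D,E} | {G,J} | {B}.
The equivalence class containing A is {A,I}, of size 2.

2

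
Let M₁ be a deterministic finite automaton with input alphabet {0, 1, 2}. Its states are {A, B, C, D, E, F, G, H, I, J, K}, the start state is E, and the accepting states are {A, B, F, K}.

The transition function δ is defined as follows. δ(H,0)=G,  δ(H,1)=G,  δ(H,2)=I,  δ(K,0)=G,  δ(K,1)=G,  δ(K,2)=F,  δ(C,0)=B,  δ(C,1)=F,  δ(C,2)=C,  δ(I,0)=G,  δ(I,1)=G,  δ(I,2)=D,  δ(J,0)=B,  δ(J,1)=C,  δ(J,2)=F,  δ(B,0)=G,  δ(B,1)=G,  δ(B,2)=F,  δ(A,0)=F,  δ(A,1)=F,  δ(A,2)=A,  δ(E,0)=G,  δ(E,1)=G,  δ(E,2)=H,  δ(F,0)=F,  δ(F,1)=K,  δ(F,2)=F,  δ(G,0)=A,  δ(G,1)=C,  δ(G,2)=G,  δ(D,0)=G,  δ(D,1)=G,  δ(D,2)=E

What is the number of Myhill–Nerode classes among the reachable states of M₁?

6

First remove the unreachable states {J}; 10 states remain.
Initial partition by acceptance: {A,B,F,K} | {C,D,E,G,H,I}.
On input 0, block {A,B,F,K} splits into {A,F} and {B,K}.
Split {A,F} by δ(·,1) → {A} and {F}.
Refine {C,D,E,G,H,I} on symbol 0: members go to different blocks, giving {D,E,H,I} and {C} and {G}.
Stable partition: {A} | {D,E,H,I} | {B,K} | {F} | {C} | {G} — 6 equivalence classes.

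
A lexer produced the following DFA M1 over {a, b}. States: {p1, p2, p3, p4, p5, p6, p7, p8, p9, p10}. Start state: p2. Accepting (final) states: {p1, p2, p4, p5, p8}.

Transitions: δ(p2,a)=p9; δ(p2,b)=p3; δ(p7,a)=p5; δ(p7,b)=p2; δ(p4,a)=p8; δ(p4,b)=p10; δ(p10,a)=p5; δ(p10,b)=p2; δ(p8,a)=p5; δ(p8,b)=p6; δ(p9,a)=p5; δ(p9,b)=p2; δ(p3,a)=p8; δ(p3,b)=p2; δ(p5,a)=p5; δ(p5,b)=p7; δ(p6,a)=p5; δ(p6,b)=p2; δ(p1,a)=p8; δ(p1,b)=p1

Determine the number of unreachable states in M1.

3

No path from p2 leads to p1, p4, p10; the other 7 states are all reachable.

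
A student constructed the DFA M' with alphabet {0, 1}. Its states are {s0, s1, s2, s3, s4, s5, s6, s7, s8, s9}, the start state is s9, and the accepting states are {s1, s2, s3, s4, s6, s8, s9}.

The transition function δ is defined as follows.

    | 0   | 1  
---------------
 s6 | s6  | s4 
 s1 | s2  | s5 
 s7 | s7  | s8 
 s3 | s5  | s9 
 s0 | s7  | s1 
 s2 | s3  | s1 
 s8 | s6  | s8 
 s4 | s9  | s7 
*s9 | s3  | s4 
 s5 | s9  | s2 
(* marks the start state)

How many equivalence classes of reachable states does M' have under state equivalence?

9

States {s0} cannot be reached from the start state, so discard them.
P0 = {s1,s2,s3,s4,s6,s8,s9} | {s5,s7}.
On input 0, block {s1,s2,s3,s4,s6,s8,s9} splits into {s1,s2,s4,s6,s8,s9} and {s3}.
Split {s1,s2,s4,s6,s8,s9} by δ(·,0) → {s1,s4,s6,s8} and {s2,s9}.
Refine {s1,s4,s6,s8} on symbol 0: members go to different blocks, giving {s1,s4} and {s6,s8}.
Refine {s5,s7} on symbol 0: members go to different blocks, giving {s5} and {s7}.
Split {s1,s4} by δ(·,1) → {s1} and {s4}.
Split {s2,s9} by δ(·,1) → {s2} and {s9}.
Refine {s6,s8} on symbol 1: members go to different blocks, giving {s6} and {s8}.
The partition is now stable with 9 blocks: {s1} | {s5} | {s3} | {s2} | {s6} | {s7} | {s4} | {s9} | {s8}.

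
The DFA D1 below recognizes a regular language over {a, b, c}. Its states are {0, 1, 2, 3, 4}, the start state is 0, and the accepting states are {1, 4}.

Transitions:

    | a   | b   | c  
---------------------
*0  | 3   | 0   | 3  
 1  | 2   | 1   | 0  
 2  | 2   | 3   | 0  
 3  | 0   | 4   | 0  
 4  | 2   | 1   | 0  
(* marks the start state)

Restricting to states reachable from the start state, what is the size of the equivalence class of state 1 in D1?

Every state is reachable, so we keep all 5.
P0 = {1,4} | {0,2,3}.
Refine {0,2,3} on symbol b: members go to different blocks, giving {0,2} and {3}.
On input a, block {0,2} splits into {0} and {2}.
No further refinement is possible. Final partition (4 blocks): {1,4} | {0} | {3} | {2}.
The equivalence class containing 1 is {1,4}, of size 2.

2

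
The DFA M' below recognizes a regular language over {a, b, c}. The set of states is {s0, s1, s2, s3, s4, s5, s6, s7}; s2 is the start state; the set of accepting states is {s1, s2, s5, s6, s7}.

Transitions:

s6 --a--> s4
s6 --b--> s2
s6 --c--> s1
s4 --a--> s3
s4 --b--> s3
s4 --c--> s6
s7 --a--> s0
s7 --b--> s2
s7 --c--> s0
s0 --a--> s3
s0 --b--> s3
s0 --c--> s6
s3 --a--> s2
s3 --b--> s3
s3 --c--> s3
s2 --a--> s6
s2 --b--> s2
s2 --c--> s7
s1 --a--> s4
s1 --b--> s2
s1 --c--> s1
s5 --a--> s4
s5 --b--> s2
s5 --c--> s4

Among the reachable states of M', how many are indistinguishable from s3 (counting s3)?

1

First remove the unreachable states {s5}; 7 states remain.
P0 = {s1,s2,s6,s7} | {s0,s3,s4}.
On input a, block {s1,s2,s6,s7} splits into {s1,s6,s7} and {s2}.
Refine {s1,s6,s7} on symbol c: members go to different blocks, giving {s1,s6} and {s7}.
Split {s0,s3,s4} by δ(·,a) → {s0,s4} and {s3}.
Stable partition: {s1,s6} | {s0,s4} | {s2} | {s7} | {s3} — 5 equivalence classes.
State s3 belongs to the block {s3}, which has 1 states.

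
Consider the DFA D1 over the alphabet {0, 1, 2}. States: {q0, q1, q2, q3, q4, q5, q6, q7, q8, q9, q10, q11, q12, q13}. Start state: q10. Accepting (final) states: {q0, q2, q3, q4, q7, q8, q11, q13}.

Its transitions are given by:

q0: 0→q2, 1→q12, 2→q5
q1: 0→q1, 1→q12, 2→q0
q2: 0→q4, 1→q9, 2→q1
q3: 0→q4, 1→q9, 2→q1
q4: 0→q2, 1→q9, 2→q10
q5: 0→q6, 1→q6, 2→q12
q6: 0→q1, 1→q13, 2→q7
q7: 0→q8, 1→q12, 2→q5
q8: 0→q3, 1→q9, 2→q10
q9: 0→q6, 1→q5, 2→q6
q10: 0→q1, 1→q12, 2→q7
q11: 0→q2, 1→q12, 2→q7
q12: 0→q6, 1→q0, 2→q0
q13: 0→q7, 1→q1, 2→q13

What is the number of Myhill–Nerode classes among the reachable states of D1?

8

Reachable states from the start: {q0,q1,q2,q3,q4,q5,q6,q7,q8,q9,q10,q12,q13}. Unreachable: {q11} — drop them.
Initial partition by acceptance: {q0,q2,q3,q4,q7,q8,q13} | {q1,q5,q6,q9,q10,q12}.
On input 2, block {q0,q2,q3,q4,q7,q8,q13} splits into {q0,q2,q3,q4,q7,q8} and {q13}.
Refine {q1,q5,q6,q9,q10,q12} on symbol 1: members go to different blocks, giving {q1,q5,q9,q10} and {q6} and {q12}.
Split {q0,q2,q3,q4,q7,q8} by δ(·,1) → {q2,q3,q4,q8} and {q0,q7}.
Split {q1,q5,q9,q10} by δ(·,0) → {q1,q10} and {q5,q9}.
Refine {q5,q9} on symbol 1: members go to different blocks, giving {q5} and {q9}.
No further refinement is possible. Final partition (8 blocks): {q2,q3,q4,q8} | {q1,q10} | {q13} | {q6} | {q12} | {q0,q7} | {q5} | {q9}.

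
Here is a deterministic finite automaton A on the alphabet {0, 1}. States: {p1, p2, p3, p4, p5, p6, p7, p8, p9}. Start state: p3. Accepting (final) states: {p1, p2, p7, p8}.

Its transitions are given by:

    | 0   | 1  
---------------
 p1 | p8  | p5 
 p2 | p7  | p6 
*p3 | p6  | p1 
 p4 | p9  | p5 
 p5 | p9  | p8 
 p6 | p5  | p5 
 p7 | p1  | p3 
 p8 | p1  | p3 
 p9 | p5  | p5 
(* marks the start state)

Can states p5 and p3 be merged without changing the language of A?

Yes

Reachable states from the start: {p1,p3,p5,p6,p8,p9}. Unreachable: {p2,p4,p7} — drop them.
P0 = {p1,p8} | {p3,p5,p6,p9}.
Split {p3,p5,p6,p9} by δ(·,1) → {p3,p5} and {p6,p9}.
No further refinement is possible. Final partition (3 blocks): {p1,p8} | {p3,p5} | {p6,p9}.
p5 and p3 lie in the same block of the stable partition, so they are equivalent — no string distinguishes them.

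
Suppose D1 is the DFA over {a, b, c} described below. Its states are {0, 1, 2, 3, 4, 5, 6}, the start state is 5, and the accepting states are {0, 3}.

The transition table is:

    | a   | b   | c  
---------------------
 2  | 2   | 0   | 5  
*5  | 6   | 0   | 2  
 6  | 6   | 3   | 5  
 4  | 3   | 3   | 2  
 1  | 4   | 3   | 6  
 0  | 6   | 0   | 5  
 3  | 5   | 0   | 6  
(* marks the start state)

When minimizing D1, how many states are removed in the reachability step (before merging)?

2

Starting at 5 and following transitions, the reachable set is {0, 2, 3, 5, 6}. That leaves 1, 4 unreachable — 2 in total.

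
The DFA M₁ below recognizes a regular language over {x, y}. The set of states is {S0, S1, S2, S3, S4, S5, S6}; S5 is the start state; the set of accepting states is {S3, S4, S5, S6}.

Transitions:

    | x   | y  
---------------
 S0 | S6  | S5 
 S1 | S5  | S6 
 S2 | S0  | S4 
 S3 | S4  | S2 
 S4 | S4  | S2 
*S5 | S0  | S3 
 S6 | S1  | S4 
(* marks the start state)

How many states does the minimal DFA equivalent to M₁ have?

Initial partition by acceptance: {S3,S4,S5,S6} | {S0,S1,S2}.
Split {S3,S4,S5,S6} by δ(·,x) → {S3,S4} and {S5,S6}.
Split {S0,S1,S2} by δ(·,x) → {S0,S1} and {S2}.
The partition is now stable with 4 blocks: {S3,S4} | {S0,S1} | {S5,S6} | {S2}.

4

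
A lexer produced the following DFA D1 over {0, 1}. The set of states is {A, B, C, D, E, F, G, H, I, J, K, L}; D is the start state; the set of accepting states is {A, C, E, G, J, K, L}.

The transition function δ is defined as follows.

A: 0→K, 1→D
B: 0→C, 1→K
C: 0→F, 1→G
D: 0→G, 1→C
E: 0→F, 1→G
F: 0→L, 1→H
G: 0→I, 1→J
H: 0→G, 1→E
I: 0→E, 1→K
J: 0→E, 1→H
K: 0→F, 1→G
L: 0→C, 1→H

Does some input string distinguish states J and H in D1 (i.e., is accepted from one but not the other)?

Yes

Reachable states from the start: {C,D,E,F,G,H,I,J,K,L}. Unreachable: {A,B} — drop them.
Initial partition by acceptance: {C,E,G,J,K,L} | {D,F,H,I}.
Refine {C,E,G,J,K,L} on symbol 0: members go to different blocks, giving {C,E,G,K} and {J,L}.
Split {C,E,G,K} by δ(·,1) → {C,E,K} and {G}.
Split {D,F,H,I} by δ(·,0) → {D,H} and {F} and {I}.
No further refinement is possible. Final partition (6 blocks): {C,E,K} | {D,H} | {J,L} | {G} | {F} | {I}.
J and H end up in different blocks, so they are distinguishable. For instance, the string 'ε' is accepted from only J.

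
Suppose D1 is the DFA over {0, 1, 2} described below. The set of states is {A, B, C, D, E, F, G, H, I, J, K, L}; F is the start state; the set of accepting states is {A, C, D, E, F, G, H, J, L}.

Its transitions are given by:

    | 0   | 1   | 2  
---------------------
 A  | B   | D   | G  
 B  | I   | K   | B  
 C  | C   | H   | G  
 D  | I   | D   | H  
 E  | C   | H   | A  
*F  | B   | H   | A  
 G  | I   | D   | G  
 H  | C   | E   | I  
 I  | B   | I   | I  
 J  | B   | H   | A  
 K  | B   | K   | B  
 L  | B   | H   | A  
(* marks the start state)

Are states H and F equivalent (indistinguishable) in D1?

No

Reachable states from the start: {A,B,C,D,E,F,G,H,I,K}. Unreachable: {J,L} — drop them.
Start with accepting vs non-accepting: {A,C,D,E,F,G,H} | {B,I,K}.
On input 0, block {A,C,D,E,F,G,H} splits into {A,D,F,G} and {C,E,H}.
Split {A,D,F,G} by δ(·,1) → {A,D,G} and {F}.
Split {A,D,G} by δ(·,2) → {A,G} and {D}.
On input 2, block {C,E,H} splits into {C,E} and {H}.
Stable partition: {A,G} | {B,I,K} | {C,E} | {F} | {D} | {H} — 6 equivalence classes.
H and F end up in different blocks, so they are distinguishable. For instance, the string '0' is accepted from only H.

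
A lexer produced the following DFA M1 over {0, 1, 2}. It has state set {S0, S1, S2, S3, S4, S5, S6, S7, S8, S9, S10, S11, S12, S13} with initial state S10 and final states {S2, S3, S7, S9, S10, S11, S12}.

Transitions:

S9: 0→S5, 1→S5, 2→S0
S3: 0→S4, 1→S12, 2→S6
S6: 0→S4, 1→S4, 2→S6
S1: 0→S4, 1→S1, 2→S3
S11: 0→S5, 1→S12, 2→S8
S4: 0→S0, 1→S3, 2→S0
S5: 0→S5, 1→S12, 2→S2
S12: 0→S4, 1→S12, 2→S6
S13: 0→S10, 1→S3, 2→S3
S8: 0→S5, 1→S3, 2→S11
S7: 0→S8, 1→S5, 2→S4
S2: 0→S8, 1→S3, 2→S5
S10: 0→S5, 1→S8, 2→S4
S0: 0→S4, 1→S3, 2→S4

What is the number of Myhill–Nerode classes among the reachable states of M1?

First remove the unreachable states {S1,S7,S9,S13}; 10 states remain.
P0 = {S2,S3,S10,S11,S12} | {S0,S4,S5,S6,S8}.
Refine {S2,S3,S10,S11,S12} on symbol 1: members go to different blocks, giving {S2,S3,S11,S12} and {S10}.
On input 1, block {S0,S4,S5,S6,S8} splits into {S0,S4,S5,S8} and {S6}.
Split {S2,S3,S11,S12} by δ(·,2) → {S2,S11} and {S3,S12}.
Split {S0,S4,S5,S8} by δ(·,2) → {S0,S4} and {S5,S8}.
The partition is now stable with 6 blocks: {S2,S11} | {S0,S4} | {S10} | {S6} | {S3,S12} | {S5,S8}.

6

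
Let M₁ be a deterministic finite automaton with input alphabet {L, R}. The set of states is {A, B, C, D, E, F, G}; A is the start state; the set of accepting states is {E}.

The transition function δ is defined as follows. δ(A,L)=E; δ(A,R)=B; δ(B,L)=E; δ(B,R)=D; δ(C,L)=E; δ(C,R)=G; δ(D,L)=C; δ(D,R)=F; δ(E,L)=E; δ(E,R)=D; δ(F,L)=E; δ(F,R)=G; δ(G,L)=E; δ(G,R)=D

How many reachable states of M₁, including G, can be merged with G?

2

Every state is reachable, so we keep all 7.
Initial partition by acceptance: {E} | {A,B,C,D,F,G}.
Split {A,B,C,D,F,G} by δ(·,L) → {A,B,C,F,G} and {D}.
On input R, block {A,B,C,F,G} splits into {A,C,F} and {B,G}.
The partition is now stable with 4 blocks: {E} | {A,C,F} | {D} | {B,G}.
The equivalence class containing G is {B,G}, of size 2.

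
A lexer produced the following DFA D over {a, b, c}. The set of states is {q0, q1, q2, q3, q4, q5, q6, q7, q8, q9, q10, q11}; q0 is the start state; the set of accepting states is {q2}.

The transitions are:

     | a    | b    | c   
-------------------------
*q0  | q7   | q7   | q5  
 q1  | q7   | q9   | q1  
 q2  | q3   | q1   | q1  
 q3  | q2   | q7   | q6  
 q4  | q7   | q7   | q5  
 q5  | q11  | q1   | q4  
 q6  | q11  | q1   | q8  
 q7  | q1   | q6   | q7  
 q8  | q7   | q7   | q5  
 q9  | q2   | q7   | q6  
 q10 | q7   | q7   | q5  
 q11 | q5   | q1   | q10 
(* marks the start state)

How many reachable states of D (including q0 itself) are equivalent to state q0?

P0 = {q2} | {q0,q1,q3,q4,q5,q6,q7,q8,q9,q10,q11}.
Refine {q0,q1,q3,q4,q5,q6,q7,q8,q9,q10,q11} on symbol a: members go to different blocks, giving {q0,q1,q4,q5,q6,q7,q8,q10,q11} and {q3,q9}.
Refine {q0,q1,q4,q5,q6,q7,q8,q10,q11} on symbol b: members go to different blocks, giving {q0,q4,q5,q6,q7,q8,q10,q11} and {q1}.
Refine {q0,q4,q5,q6,q7,q8,q10,q11} on symbol a: members go to different blocks, giving {q0,q4,q5,q6,q8,q10,q11} and {q7}.
Refine {q0,q4,q5,q6,q8,q10,q11} on symbol a: members go to different blocks, giving {q0,q4,q8,q10} and {q5,q6,q11}.
No further refinement is possible. Final partition (6 blocks): {q2} | {q0,q4,q8,q10} | {q3,q9} | {q1} | {q7} | {q5,q6,q11}.
The equivalence class containing q0 is {q0,q4,q8,q10}, of size 4.

4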